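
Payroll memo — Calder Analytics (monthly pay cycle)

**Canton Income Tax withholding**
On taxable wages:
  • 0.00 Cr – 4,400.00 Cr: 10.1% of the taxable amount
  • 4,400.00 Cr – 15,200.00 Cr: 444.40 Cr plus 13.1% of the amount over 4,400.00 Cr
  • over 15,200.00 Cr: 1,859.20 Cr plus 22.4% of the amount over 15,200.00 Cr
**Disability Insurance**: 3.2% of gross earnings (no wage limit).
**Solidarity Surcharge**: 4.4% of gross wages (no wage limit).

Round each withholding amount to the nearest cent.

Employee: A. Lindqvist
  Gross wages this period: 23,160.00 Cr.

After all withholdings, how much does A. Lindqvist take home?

Canton Income Tax: taxable = 23,160.00 Cr
  1,859.20 Cr + 22.4% × (23,160.00 Cr − 15,200.00 Cr) = 1,859.20 Cr + 22.4% × 7,960.00 Cr = 3,642.24 Cr
Disability Insurance: 3.2% × 23,160.00 Cr = 741.12 Cr
Solidarity Surcharge: 4.4% × 23,160.00 Cr = 1,019.04 Cr
Total withheld: 3,642.24 Cr + 741.12 Cr + 1,019.04 Cr = 5,402.40 Cr
Net pay: 23,160.00 Cr − 5,402.40 Cr = 17,757.60 Cr

17,757.60 Cr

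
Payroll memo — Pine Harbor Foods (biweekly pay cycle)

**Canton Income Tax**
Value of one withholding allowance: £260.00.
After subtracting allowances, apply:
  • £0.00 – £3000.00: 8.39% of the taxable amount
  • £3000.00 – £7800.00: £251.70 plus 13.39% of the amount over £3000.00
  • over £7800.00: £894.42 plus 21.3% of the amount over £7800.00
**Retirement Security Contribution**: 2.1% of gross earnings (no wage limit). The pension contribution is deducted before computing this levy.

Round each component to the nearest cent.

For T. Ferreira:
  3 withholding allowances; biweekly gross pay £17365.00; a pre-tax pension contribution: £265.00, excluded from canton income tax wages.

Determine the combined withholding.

Canton Income Tax: taxable = £17365.00 − £265.00 − 3×£260.00 = £16320.00
  £894.42 + 21.3% × (£16320.00 − £7800.00) = £894.42 + 21.3% × £8520.00 = £2709.18
Retirement Security Contribution: 2.1% × £17100.00 = £359.10
Total: £2709.18 + £359.10 = £3068.28

£3068.28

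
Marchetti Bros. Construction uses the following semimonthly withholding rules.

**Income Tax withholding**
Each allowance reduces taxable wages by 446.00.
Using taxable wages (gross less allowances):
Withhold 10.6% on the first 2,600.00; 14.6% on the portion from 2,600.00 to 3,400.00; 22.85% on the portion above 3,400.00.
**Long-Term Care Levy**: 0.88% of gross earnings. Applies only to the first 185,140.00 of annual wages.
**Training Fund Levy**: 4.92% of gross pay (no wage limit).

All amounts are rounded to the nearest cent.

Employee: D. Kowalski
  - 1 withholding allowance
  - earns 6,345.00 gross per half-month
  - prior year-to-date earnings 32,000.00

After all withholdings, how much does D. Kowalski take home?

5,013.57

Income Tax: taxable = 6,345.00 − 1×446.00 = 5,899.00
  392.40 + 22.85% × (5,899.00 − 3,400.00) = 392.40 + 22.85% × 2,499.00 = 963.42
Long-Term Care Levy: 0.88% × 6,345.00 = 55.84
Training Fund Levy: 4.92% × 6,345.00 = 312.17
Total withheld: 963.42 + 55.84 + 312.17 = 1,331.43
Net pay: 6,345.00 − 1,331.43 = 5,013.57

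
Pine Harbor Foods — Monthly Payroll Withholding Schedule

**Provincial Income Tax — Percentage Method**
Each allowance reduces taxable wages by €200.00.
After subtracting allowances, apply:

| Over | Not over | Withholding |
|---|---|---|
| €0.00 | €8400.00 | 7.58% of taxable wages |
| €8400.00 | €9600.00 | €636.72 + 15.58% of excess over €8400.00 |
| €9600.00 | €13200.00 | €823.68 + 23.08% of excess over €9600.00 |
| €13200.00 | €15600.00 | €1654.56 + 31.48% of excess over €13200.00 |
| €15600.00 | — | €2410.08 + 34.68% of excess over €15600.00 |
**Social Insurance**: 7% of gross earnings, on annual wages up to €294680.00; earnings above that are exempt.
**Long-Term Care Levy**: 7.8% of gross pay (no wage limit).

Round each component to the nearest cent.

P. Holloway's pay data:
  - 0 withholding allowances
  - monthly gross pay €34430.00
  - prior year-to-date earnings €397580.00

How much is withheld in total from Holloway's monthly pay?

Provincial Income Tax: taxable = €34430.00
  €2410.08 + 34.68% × (€34430.00 − €15600.00) = €2410.08 + 34.68% × €18830.00 = €8940.32
Social Insurance: YTD €397580.00 ≥ cap €294680.00 → €0.00
Long-Term Care Levy: 7.8% × €34430.00 = €2685.54
Total: €8940.32 + €0.00 + €2685.54 = €11625.86

€11625.86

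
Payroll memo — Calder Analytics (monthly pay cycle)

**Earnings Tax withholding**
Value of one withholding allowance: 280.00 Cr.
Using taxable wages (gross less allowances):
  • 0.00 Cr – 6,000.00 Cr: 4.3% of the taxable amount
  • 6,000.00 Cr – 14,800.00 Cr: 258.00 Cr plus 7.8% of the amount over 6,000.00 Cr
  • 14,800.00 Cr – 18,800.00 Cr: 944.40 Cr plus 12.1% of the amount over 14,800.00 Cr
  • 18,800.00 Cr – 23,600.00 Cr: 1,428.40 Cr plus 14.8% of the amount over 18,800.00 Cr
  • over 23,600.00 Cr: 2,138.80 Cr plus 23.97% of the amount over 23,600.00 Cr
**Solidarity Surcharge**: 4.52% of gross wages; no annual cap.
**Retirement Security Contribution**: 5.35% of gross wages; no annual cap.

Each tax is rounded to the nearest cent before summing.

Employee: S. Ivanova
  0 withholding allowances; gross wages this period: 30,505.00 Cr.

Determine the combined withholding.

6,804.78 Cr

Earnings Tax: taxable = 30,505.00 Cr
  2,138.80 Cr + 23.97% × (30,505.00 Cr − 23,600.00 Cr) = 2,138.80 Cr + 23.97% × 6,905.00 Cr = 3,793.93 Cr
Solidarity Surcharge: 4.52% × 30,505.00 Cr = 1,378.83 Cr
Retirement Security Contribution: 5.35% × 30,505.00 Cr = 1,632.02 Cr
Total: 3,793.93 Cr + 1,378.83 Cr + 1,632.02 Cr = 6,804.78 Cr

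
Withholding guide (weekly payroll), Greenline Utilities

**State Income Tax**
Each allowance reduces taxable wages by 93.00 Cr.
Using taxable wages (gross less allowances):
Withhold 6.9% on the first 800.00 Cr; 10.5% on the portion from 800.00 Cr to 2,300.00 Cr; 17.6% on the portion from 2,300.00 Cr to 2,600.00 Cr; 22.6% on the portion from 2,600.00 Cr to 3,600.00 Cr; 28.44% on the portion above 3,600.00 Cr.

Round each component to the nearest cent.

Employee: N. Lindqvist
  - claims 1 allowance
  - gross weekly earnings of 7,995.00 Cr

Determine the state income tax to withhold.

1,714.99 Cr

State Income Tax: taxable = 7,995.00 Cr − 1×93.00 Cr = 7,902.00 Cr
  491.50 Cr + 28.44% × (7,902.00 Cr − 3,600.00 Cr) = 491.50 Cr + 28.44% × 4,302.00 Cr = 1,714.99 Cr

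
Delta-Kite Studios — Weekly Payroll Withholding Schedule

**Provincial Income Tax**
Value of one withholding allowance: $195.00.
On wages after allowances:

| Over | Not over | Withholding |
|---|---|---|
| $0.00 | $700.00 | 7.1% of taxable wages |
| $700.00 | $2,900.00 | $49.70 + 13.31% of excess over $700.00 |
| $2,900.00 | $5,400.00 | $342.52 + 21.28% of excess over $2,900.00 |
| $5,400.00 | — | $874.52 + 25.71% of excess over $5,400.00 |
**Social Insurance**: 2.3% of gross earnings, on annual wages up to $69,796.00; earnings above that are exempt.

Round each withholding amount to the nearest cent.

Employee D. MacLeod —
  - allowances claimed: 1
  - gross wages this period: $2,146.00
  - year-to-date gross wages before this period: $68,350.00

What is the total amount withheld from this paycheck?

Provincial Income Tax: taxable = $2,146.00 − 1×$195.00 = $1,951.00
  $49.70 + 13.31% × ($1,951.00 − $700.00) = $49.70 + 13.31% × $1,251.00 = $216.21
Social Insurance: cap $69,796.00 − YTD $68,350.00 = $1,446.00 subject; 2.3% × $1,446.00 = $33.26
Total: $216.21 + $33.26 = $249.47

$249.47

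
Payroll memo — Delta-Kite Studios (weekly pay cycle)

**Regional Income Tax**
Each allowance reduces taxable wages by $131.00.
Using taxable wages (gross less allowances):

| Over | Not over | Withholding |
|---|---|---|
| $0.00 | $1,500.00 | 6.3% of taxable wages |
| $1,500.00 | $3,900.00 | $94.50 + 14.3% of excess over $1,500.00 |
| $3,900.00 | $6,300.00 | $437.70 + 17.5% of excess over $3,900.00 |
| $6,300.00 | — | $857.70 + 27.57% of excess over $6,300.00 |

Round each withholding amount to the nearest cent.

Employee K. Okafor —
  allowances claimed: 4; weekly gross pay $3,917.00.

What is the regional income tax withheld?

$365.20

Regional Income Tax: taxable = $3,917.00 − 4×$131.00 = $3,393.00
  $94.50 + 14.3% × ($3,393.00 − $1,500.00) = $94.50 + 14.3% × $1,893.00 = $365.20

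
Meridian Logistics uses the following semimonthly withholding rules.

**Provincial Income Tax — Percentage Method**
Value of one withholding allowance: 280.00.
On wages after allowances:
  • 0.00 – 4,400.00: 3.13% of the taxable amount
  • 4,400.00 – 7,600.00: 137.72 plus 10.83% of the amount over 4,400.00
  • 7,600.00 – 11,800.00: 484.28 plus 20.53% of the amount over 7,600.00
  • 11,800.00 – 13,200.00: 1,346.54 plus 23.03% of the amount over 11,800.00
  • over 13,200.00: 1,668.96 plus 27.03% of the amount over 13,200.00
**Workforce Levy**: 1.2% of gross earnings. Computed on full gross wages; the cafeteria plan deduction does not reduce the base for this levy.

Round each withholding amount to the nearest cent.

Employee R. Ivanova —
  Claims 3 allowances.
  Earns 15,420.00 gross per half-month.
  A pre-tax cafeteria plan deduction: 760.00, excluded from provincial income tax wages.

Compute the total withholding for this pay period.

2,021.59

Provincial Income Tax: taxable = 15,420.00 − 760.00 − 3×280.00 = 13,820.00
  1,668.96 + 27.03% × (13,820.00 − 13,200.00) = 1,668.96 + 27.03% × 620.00 = 1,836.55
Workforce Levy: 1.2% × 15,420.00 = 185.04
Total: 1,836.55 + 185.04 = 2,021.59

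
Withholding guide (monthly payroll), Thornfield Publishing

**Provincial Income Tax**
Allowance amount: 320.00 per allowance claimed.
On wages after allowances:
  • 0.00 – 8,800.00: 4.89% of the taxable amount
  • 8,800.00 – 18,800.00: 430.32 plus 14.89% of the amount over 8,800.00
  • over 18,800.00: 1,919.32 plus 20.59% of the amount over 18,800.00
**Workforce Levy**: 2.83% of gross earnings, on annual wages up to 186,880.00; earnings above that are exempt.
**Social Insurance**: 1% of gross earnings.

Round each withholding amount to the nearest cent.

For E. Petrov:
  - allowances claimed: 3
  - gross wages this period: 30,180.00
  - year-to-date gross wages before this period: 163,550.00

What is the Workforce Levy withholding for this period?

660.24

Workforce Levy: cap 186,880.00 − YTD 163,550.00 = 23,330.00 subject; 2.83% × 23,330.00 = 660.24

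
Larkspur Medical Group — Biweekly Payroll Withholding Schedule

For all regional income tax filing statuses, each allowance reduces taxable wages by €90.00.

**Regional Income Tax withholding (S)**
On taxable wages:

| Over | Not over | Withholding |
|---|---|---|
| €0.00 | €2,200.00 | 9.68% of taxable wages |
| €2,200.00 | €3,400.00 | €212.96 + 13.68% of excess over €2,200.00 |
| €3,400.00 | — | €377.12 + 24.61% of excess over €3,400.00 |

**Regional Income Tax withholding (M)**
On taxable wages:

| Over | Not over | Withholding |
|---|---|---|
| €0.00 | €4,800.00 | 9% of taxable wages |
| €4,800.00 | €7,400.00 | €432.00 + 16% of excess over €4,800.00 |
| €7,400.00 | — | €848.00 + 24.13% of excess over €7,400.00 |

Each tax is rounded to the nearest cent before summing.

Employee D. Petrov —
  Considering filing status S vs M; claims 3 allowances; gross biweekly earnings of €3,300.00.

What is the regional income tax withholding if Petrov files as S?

Regional Income Tax (S): taxable = €3,300.00 − 3×€90.00 = €3,030.00
  €212.96 + 13.68% × (€3,030.00 − €2,200.00) = €212.96 + 13.68% × €830.00 = €326.50

€326.50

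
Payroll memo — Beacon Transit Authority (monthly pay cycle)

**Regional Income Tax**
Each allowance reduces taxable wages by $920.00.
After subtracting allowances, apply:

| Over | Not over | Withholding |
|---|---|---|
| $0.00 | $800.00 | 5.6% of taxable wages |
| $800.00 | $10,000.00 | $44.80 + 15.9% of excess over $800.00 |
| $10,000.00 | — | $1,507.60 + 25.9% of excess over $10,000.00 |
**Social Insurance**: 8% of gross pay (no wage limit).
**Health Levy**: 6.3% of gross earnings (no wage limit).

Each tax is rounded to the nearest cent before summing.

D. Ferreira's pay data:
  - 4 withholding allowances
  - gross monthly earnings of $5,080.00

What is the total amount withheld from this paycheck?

$866.64

Regional Income Tax: taxable = $5,080.00 − 4×$920.00 = $1,400.00
  $44.80 + 15.9% × ($1,400.00 − $800.00) = $44.80 + 15.9% × $600.00 = $140.20
Social Insurance: 8% × $5,080.00 = $406.40
Health Levy: 6.3% × $5,080.00 = $320.04
Total: $140.20 + $406.40 + $320.04 = $866.64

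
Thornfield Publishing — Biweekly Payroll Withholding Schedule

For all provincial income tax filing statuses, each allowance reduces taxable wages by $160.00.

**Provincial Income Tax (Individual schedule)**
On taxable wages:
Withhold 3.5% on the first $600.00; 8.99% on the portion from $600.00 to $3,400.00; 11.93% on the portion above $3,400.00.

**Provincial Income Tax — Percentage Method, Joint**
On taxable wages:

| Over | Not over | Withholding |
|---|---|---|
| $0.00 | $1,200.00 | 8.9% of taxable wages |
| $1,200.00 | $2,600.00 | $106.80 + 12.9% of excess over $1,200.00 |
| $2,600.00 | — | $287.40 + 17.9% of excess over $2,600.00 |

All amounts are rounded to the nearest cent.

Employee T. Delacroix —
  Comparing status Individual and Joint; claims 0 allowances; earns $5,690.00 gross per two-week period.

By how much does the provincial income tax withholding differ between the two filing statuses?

Provincial Income Tax (Individual): taxable = $5,690.00
  $272.72 + 11.93% × ($5,690.00 − $3,400.00) = $272.72 + 11.93% × $2,290.00 = $545.92
Provincial Income Tax (Joint): taxable = $5,690.00
  $287.40 + 17.9% × ($5,690.00 − $2,600.00) = $287.40 + 17.9% × $3,090.00 = $840.51
Difference: |$545.92 − $840.51| = $294.59 (higher under Joint)

$294.59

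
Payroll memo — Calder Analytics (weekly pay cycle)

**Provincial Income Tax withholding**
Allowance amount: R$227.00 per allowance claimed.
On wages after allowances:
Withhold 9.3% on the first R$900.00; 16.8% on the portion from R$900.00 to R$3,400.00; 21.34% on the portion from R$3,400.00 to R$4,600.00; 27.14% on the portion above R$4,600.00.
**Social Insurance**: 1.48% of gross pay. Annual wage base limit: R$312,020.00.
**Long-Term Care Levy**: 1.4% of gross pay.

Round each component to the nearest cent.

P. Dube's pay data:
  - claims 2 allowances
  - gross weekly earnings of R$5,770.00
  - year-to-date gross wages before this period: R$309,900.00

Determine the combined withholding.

Provincial Income Tax: taxable = R$5,770.00 − 2×R$227.00 = R$5,316.00
  R$759.78 + 27.14% × (R$5,316.00 − R$4,600.00) = R$759.78 + 27.14% × R$716.00 = R$954.10
Social Insurance: cap R$312,020.00 − YTD R$309,900.00 = R$2,120.00 subject; 1.48% × R$2,120.00 = R$31.38
Long-Term Care Levy: 1.4% × R$5,770.00 = R$80.78
Total: R$954.10 + R$31.38 + R$80.78 = R$1,066.26

R$1,066.26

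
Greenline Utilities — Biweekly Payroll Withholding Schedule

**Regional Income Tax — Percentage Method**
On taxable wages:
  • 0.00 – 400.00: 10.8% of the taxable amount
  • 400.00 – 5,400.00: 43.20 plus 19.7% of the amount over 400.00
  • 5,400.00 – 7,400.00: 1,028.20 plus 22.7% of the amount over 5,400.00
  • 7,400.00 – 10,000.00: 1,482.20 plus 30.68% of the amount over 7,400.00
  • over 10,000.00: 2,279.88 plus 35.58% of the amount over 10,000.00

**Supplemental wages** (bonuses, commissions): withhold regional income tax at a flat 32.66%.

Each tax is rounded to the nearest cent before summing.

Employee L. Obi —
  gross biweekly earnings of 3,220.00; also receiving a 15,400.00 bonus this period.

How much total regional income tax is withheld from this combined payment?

5,628.38

Regional Income Tax: taxable = 3,220.00
  43.20 + 19.7% × (3,220.00 − 400.00) = 43.20 + 19.7% × 2,820.00 = 598.74
Supplemental (32.66% flat on bonus): 32.66% × 15,400.00 = 5,029.64
Total regional income tax: 598.74 + 5,029.64 = 5,628.38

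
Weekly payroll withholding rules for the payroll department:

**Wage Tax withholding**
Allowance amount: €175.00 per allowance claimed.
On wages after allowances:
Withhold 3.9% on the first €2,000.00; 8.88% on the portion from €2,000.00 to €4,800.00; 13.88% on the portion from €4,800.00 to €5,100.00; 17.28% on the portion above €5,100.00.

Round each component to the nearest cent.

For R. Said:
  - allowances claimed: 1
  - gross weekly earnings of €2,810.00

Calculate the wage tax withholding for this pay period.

€134.39

Wage Tax: taxable = €2,810.00 − 1×€175.00 = €2,635.00
  €78.00 + 8.88% × (€2,635.00 − €2,000.00) = €78.00 + 8.88% × €635.00 = €134.39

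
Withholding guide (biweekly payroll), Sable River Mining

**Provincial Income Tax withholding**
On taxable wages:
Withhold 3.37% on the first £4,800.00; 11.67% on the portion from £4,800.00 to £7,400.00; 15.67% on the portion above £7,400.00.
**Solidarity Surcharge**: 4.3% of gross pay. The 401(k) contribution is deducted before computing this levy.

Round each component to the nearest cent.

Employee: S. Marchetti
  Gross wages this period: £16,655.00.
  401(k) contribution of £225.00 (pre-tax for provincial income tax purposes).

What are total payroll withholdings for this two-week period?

Provincial Income Tax: taxable = £16,655.00 − £225.00 = £16,430.00
  £465.18 + 15.67% × (£16,430.00 − £7,400.00) = £465.18 + 15.67% × £9,030.00 = £1,880.18
Solidarity Surcharge: 4.3% × £16,430.00 = £706.49
Total: £1,880.18 + £706.49 = £2,586.67

£2,586.67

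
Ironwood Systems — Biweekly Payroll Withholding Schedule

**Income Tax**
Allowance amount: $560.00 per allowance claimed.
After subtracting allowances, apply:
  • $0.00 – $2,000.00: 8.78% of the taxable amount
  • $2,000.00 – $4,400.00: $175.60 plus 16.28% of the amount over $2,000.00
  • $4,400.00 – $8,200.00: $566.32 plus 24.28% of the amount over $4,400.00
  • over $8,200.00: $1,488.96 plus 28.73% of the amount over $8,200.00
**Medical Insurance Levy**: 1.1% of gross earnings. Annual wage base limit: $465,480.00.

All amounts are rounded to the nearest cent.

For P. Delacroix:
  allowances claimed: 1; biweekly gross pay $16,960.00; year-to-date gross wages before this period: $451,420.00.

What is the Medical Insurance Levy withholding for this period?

$154.66

Medical Insurance Levy: cap $465,480.00 − YTD $451,420.00 = $14,060.00 subject; 1.1% × $14,060.00 = $154.66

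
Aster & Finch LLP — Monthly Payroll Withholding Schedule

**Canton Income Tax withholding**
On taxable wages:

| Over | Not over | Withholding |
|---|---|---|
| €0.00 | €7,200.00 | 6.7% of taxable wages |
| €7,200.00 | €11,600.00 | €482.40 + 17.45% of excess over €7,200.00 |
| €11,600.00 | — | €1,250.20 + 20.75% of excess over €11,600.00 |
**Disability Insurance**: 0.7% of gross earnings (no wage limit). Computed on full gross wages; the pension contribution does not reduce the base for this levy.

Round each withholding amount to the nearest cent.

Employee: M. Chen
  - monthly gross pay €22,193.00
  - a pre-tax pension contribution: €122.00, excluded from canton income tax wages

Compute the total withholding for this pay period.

Canton Income Tax: taxable = €22,193.00 − €122.00 = €22,071.00
  €1,250.20 + 20.75% × (€22,071.00 − €11,600.00) = €1,250.20 + 20.75% × €10,471.00 = €3,422.93
Disability Insurance: 0.7% × €22,193.00 = €155.35
Total: €3,422.93 + €155.35 = €3,578.28

€3,578.28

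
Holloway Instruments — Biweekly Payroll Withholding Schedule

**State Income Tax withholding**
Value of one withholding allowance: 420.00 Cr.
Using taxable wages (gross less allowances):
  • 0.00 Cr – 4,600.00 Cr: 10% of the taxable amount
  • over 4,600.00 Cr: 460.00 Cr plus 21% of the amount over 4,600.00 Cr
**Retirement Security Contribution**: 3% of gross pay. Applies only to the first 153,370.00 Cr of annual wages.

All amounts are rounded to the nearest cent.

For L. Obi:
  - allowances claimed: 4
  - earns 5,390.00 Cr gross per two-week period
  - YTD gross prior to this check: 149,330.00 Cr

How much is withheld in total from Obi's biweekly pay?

State Income Tax: taxable = 5,390.00 Cr − 4×420.00 Cr = 3,710.00 Cr
  10% × 3,710.00 Cr = 371.00 Cr
Retirement Security Contribution: cap 153,370.00 Cr − YTD 149,330.00 Cr = 4,040.00 Cr subject; 3% × 4,040.00 Cr = 121.20 Cr
Total: 371.00 Cr + 121.20 Cr = 492.20 Cr

492.20 Cr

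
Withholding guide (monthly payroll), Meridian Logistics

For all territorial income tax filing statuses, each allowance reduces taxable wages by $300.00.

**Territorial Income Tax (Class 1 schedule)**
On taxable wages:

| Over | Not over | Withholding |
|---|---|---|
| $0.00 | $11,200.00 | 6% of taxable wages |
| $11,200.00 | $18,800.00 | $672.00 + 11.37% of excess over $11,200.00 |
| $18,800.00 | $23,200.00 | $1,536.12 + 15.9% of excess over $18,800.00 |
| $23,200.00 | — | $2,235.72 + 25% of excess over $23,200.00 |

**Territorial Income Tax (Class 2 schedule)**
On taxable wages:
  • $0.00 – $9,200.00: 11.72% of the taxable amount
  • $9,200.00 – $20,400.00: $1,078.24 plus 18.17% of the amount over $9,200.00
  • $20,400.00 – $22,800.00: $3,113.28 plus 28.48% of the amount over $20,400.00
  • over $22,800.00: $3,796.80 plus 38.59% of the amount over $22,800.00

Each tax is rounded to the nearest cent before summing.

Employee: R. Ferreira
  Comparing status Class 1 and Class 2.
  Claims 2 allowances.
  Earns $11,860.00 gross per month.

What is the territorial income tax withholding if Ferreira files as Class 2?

$1,452.54

Territorial Income Tax (Class 2): taxable = $11,860.00 − 2×$300.00 = $11,260.00
  $1,078.24 + 18.17% × ($11,260.00 − $9,200.00) = $1,078.24 + 18.17% × $2,060.00 = $1,452.54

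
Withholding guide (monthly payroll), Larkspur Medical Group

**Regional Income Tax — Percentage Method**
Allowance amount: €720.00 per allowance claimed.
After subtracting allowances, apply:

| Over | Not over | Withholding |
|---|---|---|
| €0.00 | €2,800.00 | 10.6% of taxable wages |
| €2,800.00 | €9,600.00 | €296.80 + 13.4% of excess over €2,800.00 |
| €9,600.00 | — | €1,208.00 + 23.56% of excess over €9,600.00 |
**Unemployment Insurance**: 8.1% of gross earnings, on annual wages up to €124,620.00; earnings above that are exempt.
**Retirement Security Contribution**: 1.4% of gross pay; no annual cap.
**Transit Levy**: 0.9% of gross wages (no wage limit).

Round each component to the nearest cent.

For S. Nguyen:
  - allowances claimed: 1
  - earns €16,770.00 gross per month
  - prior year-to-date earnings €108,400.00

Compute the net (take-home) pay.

Regional Income Tax: taxable = €16,770.00 − 1×€720.00 = €16,050.00
  €1,208.00 + 23.56% × (€16,050.00 − €9,600.00) = €1,208.00 + 23.56% × €6,450.00 = €2,727.62
Unemployment Insurance: cap €124,620.00 − YTD €108,400.00 = €16,220.00 subject; 8.1% × €16,220.00 = €1,313.82
Retirement Security Contribution: 1.4% × €16,770.00 = €234.78
Transit Levy: 0.9% × €16,770.00 = €150.93
Total withheld: €2,727.62 + €1,313.82 + €234.78 + €150.93 = €4,427.15
Net pay: €16,770.00 − €4,427.15 = €12,342.85

€12,342.85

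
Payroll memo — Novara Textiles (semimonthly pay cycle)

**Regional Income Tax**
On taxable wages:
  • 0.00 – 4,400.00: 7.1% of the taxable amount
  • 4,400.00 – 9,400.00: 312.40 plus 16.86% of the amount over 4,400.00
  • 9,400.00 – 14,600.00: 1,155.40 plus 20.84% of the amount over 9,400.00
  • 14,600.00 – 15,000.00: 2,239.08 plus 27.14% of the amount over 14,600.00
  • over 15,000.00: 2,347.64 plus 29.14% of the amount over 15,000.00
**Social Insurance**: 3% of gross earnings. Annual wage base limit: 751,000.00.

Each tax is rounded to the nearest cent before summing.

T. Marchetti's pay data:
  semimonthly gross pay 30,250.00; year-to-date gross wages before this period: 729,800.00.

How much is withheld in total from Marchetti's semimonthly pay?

Regional Income Tax: taxable = 30,250.00
  2,347.64 + 29.14% × (30,250.00 − 15,000.00) = 2,347.64 + 29.14% × 15,250.00 = 6,791.49
Social Insurance: cap 751,000.00 − YTD 729,800.00 = 21,200.00 subject; 3% × 21,200.00 = 636.00
Total: 6,791.49 + 636.00 = 7,427.49

7,427.49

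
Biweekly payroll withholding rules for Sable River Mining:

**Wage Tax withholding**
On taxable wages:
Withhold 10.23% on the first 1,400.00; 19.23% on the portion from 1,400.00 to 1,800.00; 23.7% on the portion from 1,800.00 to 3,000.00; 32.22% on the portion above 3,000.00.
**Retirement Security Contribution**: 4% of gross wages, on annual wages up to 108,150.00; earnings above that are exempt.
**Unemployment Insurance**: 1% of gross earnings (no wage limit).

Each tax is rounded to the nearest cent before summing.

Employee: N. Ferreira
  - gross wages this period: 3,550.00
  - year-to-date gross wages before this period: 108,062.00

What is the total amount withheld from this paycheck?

Wage Tax: taxable = 3,550.00
  504.54 + 32.22% × (3,550.00 − 3,000.00) = 504.54 + 32.22% × 550.00 = 681.75
Retirement Security Contribution: cap 108,150.00 − YTD 108,062.00 = 88.00 subject; 4% × 88.00 = 3.52
Unemployment Insurance: 1% × 3,550.00 = 35.50
Total: 681.75 + 3.52 + 35.50 = 720.77

720.77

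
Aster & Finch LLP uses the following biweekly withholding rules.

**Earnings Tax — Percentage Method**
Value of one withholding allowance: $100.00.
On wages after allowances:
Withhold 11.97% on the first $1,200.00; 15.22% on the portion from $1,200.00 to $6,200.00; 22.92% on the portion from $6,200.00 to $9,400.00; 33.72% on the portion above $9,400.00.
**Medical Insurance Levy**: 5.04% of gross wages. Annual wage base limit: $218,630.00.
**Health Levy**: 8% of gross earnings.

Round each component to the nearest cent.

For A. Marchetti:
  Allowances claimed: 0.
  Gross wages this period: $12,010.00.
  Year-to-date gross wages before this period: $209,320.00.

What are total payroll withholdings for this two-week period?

$3,948.19

Earnings Tax: taxable = $12,010.00
  $1,638.08 + 33.72% × ($12,010.00 − $9,400.00) = $1,638.08 + 33.72% × $2,610.00 = $2,518.17
Medical Insurance Levy: cap $218,630.00 − YTD $209,320.00 = $9,310.00 subject; 5.04% × $9,310.00 = $469.22
Health Levy: 8% × $12,010.00 = $960.80
Total: $2,518.17 + $469.22 + $960.80 = $3,948.19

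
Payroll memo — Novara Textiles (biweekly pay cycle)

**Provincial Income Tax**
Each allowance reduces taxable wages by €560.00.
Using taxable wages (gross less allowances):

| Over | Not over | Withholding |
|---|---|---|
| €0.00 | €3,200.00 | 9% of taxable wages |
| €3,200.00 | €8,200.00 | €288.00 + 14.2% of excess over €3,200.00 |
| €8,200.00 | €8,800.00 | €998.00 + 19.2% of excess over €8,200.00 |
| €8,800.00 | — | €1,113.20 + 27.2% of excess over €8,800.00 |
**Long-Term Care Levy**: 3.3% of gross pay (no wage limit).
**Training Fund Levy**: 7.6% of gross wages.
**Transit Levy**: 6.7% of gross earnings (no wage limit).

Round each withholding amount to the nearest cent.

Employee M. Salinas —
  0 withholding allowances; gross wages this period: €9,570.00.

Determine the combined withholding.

€3,006.96

Provincial Income Tax: taxable = €9,570.00
  €1,113.20 + 27.2% × (€9,570.00 − €8,800.00) = €1,113.20 + 27.2% × €770.00 = €1,322.64
Long-Term Care Levy: 3.3% × €9,570.00 = €315.81
Training Fund Levy: 7.6% × €9,570.00 = €727.32
Transit Levy: 6.7% × €9,570.00 = €641.19
Total: €1,322.64 + €315.81 + €727.32 + €641.19 = €3,006.96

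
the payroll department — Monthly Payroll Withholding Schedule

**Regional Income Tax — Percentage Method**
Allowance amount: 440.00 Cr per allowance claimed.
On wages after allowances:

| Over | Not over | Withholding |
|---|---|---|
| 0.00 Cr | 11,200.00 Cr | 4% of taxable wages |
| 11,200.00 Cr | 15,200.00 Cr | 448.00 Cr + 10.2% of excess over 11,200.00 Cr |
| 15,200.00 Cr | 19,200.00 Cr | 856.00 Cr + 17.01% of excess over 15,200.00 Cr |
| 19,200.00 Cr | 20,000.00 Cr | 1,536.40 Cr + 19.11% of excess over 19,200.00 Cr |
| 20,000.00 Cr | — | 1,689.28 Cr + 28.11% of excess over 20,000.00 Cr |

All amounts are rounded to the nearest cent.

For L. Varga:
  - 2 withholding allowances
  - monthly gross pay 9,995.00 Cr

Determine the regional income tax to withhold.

Regional Income Tax: taxable = 9,995.00 Cr − 2×440.00 Cr = 9,115.00 Cr
  4% × 9,115.00 Cr = 364.60 Cr

364.60 Cr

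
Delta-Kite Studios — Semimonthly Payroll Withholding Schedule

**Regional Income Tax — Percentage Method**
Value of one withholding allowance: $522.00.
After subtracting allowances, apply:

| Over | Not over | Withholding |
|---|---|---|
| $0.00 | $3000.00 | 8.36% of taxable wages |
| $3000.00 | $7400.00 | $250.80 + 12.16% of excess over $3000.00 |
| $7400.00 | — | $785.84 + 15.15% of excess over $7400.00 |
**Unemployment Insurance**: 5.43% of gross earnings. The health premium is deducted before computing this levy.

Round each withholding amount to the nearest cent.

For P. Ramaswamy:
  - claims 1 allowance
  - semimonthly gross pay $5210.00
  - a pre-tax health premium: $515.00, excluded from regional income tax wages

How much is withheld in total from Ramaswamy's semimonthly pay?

Regional Income Tax: taxable = $5210.00 − $515.00 − 1×$522.00 = $4173.00
  $250.80 + 12.16% × ($4173.00 − $3000.00) = $250.80 + 12.16% × $1173.00 = $393.44
Unemployment Insurance: 5.43% × $4695.00 = $254.94
Total: $393.44 + $254.94 = $648.38

$648.38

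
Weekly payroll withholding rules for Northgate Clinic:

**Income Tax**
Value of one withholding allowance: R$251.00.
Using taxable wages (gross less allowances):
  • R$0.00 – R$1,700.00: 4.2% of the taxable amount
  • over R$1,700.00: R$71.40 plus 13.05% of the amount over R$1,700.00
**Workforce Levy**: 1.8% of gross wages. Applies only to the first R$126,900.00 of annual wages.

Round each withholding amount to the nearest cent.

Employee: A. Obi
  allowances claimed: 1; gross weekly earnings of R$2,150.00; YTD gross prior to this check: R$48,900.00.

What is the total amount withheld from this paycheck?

R$136.07

Income Tax: taxable = R$2,150.00 − 1×R$251.00 = R$1,899.00
  R$71.40 + 13.05% × (R$1,899.00 − R$1,700.00) = R$71.40 + 13.05% × R$199.00 = R$97.37
Workforce Levy: 1.8% × R$2,150.00 = R$38.70
Total: R$97.37 + R$38.70 = R$136.07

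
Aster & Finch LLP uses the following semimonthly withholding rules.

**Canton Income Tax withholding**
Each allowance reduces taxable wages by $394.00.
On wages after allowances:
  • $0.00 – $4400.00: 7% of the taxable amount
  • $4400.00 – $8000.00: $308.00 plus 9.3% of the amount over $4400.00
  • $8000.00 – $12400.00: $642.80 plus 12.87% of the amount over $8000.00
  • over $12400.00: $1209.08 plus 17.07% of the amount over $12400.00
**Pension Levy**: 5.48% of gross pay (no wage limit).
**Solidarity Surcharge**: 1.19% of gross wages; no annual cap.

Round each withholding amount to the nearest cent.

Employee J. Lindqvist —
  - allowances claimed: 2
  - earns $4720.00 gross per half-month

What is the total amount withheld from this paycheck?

Canton Income Tax: taxable = $4720.00 − 2×$394.00 = $3932.00
  7% × $3932.00 = $275.24
Pension Levy: 5.48% × $4720.00 = $258.66
Solidarity Surcharge: 1.19% × $4720.00 = $56.17
Total: $275.24 + $258.66 + $56.17 = $590.07

$590.07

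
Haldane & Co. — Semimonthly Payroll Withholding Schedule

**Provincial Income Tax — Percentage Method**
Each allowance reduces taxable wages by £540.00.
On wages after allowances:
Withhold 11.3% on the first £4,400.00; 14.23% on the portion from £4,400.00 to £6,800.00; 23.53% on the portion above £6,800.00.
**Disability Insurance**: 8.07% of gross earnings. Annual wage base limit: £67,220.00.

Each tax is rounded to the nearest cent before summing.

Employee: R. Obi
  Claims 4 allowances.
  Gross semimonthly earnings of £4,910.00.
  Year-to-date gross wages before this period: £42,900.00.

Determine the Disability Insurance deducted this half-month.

£396.24

Disability Insurance: 8.07% × £4,910.00 = £396.24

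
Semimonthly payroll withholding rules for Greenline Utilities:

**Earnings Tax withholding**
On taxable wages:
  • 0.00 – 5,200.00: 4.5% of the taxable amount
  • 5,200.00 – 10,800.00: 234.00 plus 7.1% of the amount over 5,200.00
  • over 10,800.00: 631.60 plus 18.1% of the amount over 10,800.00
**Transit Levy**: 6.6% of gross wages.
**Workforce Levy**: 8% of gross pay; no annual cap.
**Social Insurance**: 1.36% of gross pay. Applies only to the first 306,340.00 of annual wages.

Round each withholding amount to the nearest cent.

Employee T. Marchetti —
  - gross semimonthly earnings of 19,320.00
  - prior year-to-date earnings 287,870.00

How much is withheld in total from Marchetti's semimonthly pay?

Earnings Tax: taxable = 19,320.00
  631.60 + 18.1% × (19,320.00 − 10,800.00) = 631.60 + 18.1% × 8,520.00 = 2,173.72
Transit Levy: 6.6% × 19,320.00 = 1,275.12
Workforce Levy: 8% × 19,320.00 = 1,545.60
Social Insurance: cap 306,340.00 − YTD 287,870.00 = 18,470.00 subject; 1.36% × 18,470.00 = 251.19
Total: 2,173.72 + 1,275.12 + 1,545.60 + 251.19 = 5,245.63

5,245.63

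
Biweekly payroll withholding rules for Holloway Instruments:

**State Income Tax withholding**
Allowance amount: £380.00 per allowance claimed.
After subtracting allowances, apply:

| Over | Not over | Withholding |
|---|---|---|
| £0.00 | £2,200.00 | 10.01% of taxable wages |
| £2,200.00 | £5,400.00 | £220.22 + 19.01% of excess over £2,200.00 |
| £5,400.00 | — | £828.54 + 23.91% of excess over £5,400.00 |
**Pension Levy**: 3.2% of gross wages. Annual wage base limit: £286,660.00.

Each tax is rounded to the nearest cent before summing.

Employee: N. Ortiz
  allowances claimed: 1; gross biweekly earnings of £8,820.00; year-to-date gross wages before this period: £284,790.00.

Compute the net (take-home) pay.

£7,204.76

State Income Tax: taxable = £8,820.00 − 1×£380.00 = £8,440.00
  £828.54 + 23.91% × (£8,440.00 − £5,400.00) = £828.54 + 23.91% × £3,040.00 = £1,555.40
Pension Levy: cap £286,660.00 − YTD £284,790.00 = £1,870.00 subject; 3.2% × £1,870.00 = £59.84
Total withheld: £1,555.40 + £59.84 = £1,615.24
Net pay: £8,820.00 − £1,615.24 = £7,204.76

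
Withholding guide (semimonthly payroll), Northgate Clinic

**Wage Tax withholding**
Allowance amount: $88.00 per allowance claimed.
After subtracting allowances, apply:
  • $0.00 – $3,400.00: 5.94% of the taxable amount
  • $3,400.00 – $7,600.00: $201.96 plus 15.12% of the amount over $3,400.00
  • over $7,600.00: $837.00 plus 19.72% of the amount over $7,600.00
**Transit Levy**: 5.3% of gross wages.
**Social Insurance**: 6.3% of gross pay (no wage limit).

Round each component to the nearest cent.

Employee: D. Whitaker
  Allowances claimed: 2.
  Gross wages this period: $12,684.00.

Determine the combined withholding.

Wage Tax: taxable = $12,684.00 − 2×$88.00 = $12,508.00
  $837.00 + 19.72% × ($12,508.00 − $7,600.00) = $837.00 + 19.72% × $4,908.00 = $1,804.86
Transit Levy: 5.3% × $12,684.00 = $672.25
Social Insurance: 6.3% × $12,684.00 = $799.09
Total: $1,804.86 + $672.25 + $799.09 = $3,276.20

$3,276.20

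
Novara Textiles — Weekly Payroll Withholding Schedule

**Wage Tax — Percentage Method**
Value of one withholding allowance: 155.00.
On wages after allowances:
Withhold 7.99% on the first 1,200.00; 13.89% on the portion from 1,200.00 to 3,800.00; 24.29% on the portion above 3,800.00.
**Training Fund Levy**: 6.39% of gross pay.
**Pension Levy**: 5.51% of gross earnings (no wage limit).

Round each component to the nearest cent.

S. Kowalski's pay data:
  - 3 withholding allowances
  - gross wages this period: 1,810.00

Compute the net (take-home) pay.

1,478.59

Wage Tax: taxable = 1,810.00 − 3×155.00 = 1,345.00
  95.88 + 13.89% × (1,345.00 − 1,200.00) = 95.88 + 13.89% × 145.00 = 116.02
Training Fund Levy: 6.39% × 1,810.00 = 115.66
Pension Levy: 5.51% × 1,810.00 = 99.73
Total withheld: 116.02 + 115.66 + 99.73 = 331.41
Net pay: 1,810.00 − 331.41 = 1,478.59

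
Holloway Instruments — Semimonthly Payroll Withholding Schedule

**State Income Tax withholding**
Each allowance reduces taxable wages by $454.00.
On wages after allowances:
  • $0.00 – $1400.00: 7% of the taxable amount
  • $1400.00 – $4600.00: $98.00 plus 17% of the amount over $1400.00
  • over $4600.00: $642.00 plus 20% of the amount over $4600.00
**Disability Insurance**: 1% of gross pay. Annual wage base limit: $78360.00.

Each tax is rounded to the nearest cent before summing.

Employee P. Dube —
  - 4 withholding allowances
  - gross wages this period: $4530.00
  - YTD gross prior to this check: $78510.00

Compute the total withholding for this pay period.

State Income Tax: taxable = $4530.00 − 4×$454.00 = $2714.00
  $98.00 + 17% × ($2714.00 − $1400.00) = $98.00 + 17% × $1314.00 = $321.38
Disability Insurance: YTD $78510.00 ≥ cap $78360.00 → $0.00
Total: $321.38 + $0.00 = $321.38

$321.38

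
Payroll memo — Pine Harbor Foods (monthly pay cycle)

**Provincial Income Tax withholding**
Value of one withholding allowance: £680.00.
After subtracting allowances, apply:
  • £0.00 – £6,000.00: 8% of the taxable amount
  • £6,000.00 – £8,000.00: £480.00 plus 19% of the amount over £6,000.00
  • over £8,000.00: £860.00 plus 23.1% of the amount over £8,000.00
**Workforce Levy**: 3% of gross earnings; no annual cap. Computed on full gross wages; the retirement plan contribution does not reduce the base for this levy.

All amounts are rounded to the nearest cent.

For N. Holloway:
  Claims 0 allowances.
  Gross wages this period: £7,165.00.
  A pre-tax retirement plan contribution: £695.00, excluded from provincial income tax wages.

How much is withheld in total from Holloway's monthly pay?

Provincial Income Tax: taxable = £7,165.00 − £695.00 = £6,470.00
  £480.00 + 19% × (£6,470.00 − £6,000.00) = £480.00 + 19% × £470.00 = £569.30
Workforce Levy: 3% × £7,165.00 = £214.95
Total: £569.30 + £214.95 = £784.25

£784.25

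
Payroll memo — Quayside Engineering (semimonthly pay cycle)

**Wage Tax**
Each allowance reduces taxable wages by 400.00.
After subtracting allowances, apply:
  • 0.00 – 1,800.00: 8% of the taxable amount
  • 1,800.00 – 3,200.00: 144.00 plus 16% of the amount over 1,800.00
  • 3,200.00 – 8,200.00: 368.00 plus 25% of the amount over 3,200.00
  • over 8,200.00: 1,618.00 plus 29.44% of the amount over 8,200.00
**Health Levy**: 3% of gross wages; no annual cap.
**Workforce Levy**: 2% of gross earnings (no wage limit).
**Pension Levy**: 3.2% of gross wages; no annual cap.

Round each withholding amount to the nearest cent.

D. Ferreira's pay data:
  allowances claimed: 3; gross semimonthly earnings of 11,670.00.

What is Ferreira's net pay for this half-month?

8,426.77

Wage Tax: taxable = 11,670.00 − 3×400.00 = 10,470.00
  1,618.00 + 29.44% × (10,470.00 − 8,200.00) = 1,618.00 + 29.44% × 2,270.00 = 2,286.29
Health Levy: 3% × 11,670.00 = 350.10
Workforce Levy: 2% × 11,670.00 = 233.40
Pension Levy: 3.2% × 11,670.00 = 373.44
Total withheld: 2,286.29 + 350.10 + 233.40 + 373.44 = 3,243.23
Net pay: 11,670.00 − 3,243.23 = 8,426.77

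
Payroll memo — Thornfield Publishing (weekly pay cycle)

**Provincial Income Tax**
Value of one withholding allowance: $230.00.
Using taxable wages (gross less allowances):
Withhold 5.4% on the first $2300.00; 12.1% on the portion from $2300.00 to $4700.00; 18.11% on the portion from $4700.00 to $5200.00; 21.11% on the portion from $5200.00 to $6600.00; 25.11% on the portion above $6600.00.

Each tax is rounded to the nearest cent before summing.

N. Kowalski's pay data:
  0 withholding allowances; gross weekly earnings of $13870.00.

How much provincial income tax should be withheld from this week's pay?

Provincial Income Tax: taxable = $13870.00
  $800.69 + 25.11% × ($13870.00 − $6600.00) = $800.69 + 25.11% × $7270.00 = $2626.19

$2626.19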